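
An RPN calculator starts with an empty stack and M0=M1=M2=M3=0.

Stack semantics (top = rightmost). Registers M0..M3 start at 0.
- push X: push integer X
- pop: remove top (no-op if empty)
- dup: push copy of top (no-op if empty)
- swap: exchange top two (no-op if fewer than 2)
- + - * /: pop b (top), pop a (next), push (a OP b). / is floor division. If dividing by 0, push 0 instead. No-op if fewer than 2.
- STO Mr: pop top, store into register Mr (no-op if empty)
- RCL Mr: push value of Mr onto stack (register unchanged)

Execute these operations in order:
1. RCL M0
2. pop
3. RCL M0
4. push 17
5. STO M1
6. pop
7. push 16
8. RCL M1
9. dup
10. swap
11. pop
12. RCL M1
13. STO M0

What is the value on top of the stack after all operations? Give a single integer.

Answer: 17

Derivation:
After op 1 (RCL M0): stack=[0] mem=[0,0,0,0]
After op 2 (pop): stack=[empty] mem=[0,0,0,0]
After op 3 (RCL M0): stack=[0] mem=[0,0,0,0]
After op 4 (push 17): stack=[0,17] mem=[0,0,0,0]
After op 5 (STO M1): stack=[0] mem=[0,17,0,0]
After op 6 (pop): stack=[empty] mem=[0,17,0,0]
After op 7 (push 16): stack=[16] mem=[0,17,0,0]
After op 8 (RCL M1): stack=[16,17] mem=[0,17,0,0]
After op 9 (dup): stack=[16,17,17] mem=[0,17,0,0]
After op 10 (swap): stack=[16,17,17] mem=[0,17,0,0]
After op 11 (pop): stack=[16,17] mem=[0,17,0,0]
After op 12 (RCL M1): stack=[16,17,17] mem=[0,17,0,0]
After op 13 (STO M0): stack=[16,17] mem=[17,17,0,0]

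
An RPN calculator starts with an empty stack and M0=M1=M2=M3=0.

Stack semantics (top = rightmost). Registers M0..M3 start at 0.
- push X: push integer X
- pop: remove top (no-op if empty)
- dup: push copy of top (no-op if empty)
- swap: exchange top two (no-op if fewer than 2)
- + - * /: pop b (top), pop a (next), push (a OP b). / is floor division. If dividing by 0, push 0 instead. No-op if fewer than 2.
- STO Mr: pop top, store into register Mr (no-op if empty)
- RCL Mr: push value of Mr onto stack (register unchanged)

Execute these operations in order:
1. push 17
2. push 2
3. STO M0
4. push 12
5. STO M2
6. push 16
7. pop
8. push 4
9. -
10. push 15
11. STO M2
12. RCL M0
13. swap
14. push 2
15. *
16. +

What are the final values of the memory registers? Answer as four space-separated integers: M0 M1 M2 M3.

After op 1 (push 17): stack=[17] mem=[0,0,0,0]
After op 2 (push 2): stack=[17,2] mem=[0,0,0,0]
After op 3 (STO M0): stack=[17] mem=[2,0,0,0]
After op 4 (push 12): stack=[17,12] mem=[2,0,0,0]
After op 5 (STO M2): stack=[17] mem=[2,0,12,0]
After op 6 (push 16): stack=[17,16] mem=[2,0,12,0]
After op 7 (pop): stack=[17] mem=[2,0,12,0]
After op 8 (push 4): stack=[17,4] mem=[2,0,12,0]
After op 9 (-): stack=[13] mem=[2,0,12,0]
After op 10 (push 15): stack=[13,15] mem=[2,0,12,0]
After op 11 (STO M2): stack=[13] mem=[2,0,15,0]
After op 12 (RCL M0): stack=[13,2] mem=[2,0,15,0]
After op 13 (swap): stack=[2,13] mem=[2,0,15,0]
After op 14 (push 2): stack=[2,13,2] mem=[2,0,15,0]
After op 15 (*): stack=[2,26] mem=[2,0,15,0]
After op 16 (+): stack=[28] mem=[2,0,15,0]

Answer: 2 0 15 0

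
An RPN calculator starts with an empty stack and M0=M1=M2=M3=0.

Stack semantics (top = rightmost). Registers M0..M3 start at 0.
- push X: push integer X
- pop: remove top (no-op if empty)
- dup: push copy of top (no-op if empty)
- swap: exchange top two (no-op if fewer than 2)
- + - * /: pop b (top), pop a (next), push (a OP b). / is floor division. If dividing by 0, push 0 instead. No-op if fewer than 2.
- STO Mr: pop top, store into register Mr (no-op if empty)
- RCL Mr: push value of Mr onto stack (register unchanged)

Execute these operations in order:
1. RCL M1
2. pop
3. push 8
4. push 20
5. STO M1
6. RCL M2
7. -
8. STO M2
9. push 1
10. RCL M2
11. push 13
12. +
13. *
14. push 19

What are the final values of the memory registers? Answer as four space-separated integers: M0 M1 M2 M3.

Answer: 0 20 8 0

Derivation:
After op 1 (RCL M1): stack=[0] mem=[0,0,0,0]
After op 2 (pop): stack=[empty] mem=[0,0,0,0]
After op 3 (push 8): stack=[8] mem=[0,0,0,0]
After op 4 (push 20): stack=[8,20] mem=[0,0,0,0]
After op 5 (STO M1): stack=[8] mem=[0,20,0,0]
After op 6 (RCL M2): stack=[8,0] mem=[0,20,0,0]
After op 7 (-): stack=[8] mem=[0,20,0,0]
After op 8 (STO M2): stack=[empty] mem=[0,20,8,0]
After op 9 (push 1): stack=[1] mem=[0,20,8,0]
After op 10 (RCL M2): stack=[1,8] mem=[0,20,8,0]
After op 11 (push 13): stack=[1,8,13] mem=[0,20,8,0]
After op 12 (+): stack=[1,21] mem=[0,20,8,0]
After op 13 (*): stack=[21] mem=[0,20,8,0]
After op 14 (push 19): stack=[21,19] mem=[0,20,8,0]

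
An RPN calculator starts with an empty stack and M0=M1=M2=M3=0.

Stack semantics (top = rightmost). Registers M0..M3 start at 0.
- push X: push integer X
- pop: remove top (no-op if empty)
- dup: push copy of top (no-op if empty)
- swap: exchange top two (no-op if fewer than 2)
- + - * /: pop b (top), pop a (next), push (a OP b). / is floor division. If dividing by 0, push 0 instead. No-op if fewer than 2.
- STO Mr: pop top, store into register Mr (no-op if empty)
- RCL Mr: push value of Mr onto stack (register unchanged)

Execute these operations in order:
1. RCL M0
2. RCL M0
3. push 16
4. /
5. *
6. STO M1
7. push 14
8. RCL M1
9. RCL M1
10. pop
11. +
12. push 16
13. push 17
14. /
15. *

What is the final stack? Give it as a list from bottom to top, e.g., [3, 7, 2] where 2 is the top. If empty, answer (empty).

After op 1 (RCL M0): stack=[0] mem=[0,0,0,0]
After op 2 (RCL M0): stack=[0,0] mem=[0,0,0,0]
After op 3 (push 16): stack=[0,0,16] mem=[0,0,0,0]
After op 4 (/): stack=[0,0] mem=[0,0,0,0]
After op 5 (*): stack=[0] mem=[0,0,0,0]
After op 6 (STO M1): stack=[empty] mem=[0,0,0,0]
After op 7 (push 14): stack=[14] mem=[0,0,0,0]
After op 8 (RCL M1): stack=[14,0] mem=[0,0,0,0]
After op 9 (RCL M1): stack=[14,0,0] mem=[0,0,0,0]
After op 10 (pop): stack=[14,0] mem=[0,0,0,0]
After op 11 (+): stack=[14] mem=[0,0,0,0]
After op 12 (push 16): stack=[14,16] mem=[0,0,0,0]
After op 13 (push 17): stack=[14,16,17] mem=[0,0,0,0]
After op 14 (/): stack=[14,0] mem=[0,0,0,0]
After op 15 (*): stack=[0] mem=[0,0,0,0]

Answer: [0]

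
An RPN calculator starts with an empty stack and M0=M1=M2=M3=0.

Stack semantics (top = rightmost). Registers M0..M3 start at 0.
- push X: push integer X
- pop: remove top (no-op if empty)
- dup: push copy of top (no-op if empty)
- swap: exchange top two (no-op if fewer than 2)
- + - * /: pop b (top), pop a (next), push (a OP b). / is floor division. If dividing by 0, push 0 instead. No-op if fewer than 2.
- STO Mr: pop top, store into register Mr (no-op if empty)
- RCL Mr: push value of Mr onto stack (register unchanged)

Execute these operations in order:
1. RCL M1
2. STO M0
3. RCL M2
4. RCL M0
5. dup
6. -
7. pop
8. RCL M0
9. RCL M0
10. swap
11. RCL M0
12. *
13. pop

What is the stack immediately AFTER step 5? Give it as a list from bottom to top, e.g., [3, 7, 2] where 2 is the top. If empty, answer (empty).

After op 1 (RCL M1): stack=[0] mem=[0,0,0,0]
After op 2 (STO M0): stack=[empty] mem=[0,0,0,0]
After op 3 (RCL M2): stack=[0] mem=[0,0,0,0]
After op 4 (RCL M0): stack=[0,0] mem=[0,0,0,0]
After op 5 (dup): stack=[0,0,0] mem=[0,0,0,0]

[0, 0, 0]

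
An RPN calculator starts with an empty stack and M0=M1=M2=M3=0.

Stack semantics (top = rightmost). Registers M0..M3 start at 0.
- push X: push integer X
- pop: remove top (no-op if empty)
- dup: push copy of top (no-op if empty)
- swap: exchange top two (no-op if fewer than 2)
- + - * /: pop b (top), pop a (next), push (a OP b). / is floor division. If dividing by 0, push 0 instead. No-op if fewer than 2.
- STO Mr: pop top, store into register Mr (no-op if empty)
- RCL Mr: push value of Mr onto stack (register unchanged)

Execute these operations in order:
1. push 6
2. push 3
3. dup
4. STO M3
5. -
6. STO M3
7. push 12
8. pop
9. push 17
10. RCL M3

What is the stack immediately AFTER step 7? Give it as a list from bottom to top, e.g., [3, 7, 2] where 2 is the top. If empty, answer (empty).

After op 1 (push 6): stack=[6] mem=[0,0,0,0]
After op 2 (push 3): stack=[6,3] mem=[0,0,0,0]
After op 3 (dup): stack=[6,3,3] mem=[0,0,0,0]
After op 4 (STO M3): stack=[6,3] mem=[0,0,0,3]
After op 5 (-): stack=[3] mem=[0,0,0,3]
After op 6 (STO M3): stack=[empty] mem=[0,0,0,3]
After op 7 (push 12): stack=[12] mem=[0,0,0,3]

[12]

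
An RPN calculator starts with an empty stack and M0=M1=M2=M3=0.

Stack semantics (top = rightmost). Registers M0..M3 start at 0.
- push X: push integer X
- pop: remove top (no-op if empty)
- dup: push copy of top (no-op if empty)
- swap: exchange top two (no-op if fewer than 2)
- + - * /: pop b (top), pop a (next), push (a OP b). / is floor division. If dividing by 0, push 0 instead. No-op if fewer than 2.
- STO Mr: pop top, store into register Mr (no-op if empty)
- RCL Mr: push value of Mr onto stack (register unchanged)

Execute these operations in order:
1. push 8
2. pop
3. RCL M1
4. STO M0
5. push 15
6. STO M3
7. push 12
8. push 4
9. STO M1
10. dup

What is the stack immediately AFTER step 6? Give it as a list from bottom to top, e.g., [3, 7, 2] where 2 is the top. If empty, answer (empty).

After op 1 (push 8): stack=[8] mem=[0,0,0,0]
After op 2 (pop): stack=[empty] mem=[0,0,0,0]
After op 3 (RCL M1): stack=[0] mem=[0,0,0,0]
After op 4 (STO M0): stack=[empty] mem=[0,0,0,0]
After op 5 (push 15): stack=[15] mem=[0,0,0,0]
After op 6 (STO M3): stack=[empty] mem=[0,0,0,15]

(empty)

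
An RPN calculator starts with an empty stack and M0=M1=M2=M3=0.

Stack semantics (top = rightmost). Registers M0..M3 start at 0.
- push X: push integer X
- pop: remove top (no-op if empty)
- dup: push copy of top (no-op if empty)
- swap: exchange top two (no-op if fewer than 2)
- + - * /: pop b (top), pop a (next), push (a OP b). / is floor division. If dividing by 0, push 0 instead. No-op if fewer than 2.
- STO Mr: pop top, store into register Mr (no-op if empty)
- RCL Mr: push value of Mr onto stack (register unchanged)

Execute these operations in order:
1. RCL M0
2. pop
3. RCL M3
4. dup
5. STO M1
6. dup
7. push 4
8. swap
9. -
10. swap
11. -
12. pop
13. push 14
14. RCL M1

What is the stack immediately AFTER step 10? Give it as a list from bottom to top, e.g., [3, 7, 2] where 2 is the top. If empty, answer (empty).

After op 1 (RCL M0): stack=[0] mem=[0,0,0,0]
After op 2 (pop): stack=[empty] mem=[0,0,0,0]
After op 3 (RCL M3): stack=[0] mem=[0,0,0,0]
After op 4 (dup): stack=[0,0] mem=[0,0,0,0]
After op 5 (STO M1): stack=[0] mem=[0,0,0,0]
After op 6 (dup): stack=[0,0] mem=[0,0,0,0]
After op 7 (push 4): stack=[0,0,4] mem=[0,0,0,0]
After op 8 (swap): stack=[0,4,0] mem=[0,0,0,0]
After op 9 (-): stack=[0,4] mem=[0,0,0,0]
After op 10 (swap): stack=[4,0] mem=[0,0,0,0]

[4, 0]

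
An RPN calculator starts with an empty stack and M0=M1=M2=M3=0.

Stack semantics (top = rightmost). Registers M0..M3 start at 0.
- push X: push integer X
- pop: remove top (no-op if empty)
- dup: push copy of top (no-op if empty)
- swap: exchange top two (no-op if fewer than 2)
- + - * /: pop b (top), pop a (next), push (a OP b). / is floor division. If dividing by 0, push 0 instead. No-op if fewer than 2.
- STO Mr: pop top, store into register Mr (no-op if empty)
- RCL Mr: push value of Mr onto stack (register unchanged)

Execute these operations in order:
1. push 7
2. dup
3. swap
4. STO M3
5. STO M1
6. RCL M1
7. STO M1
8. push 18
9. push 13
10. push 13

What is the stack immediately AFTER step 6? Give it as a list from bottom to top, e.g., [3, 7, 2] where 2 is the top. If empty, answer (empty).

After op 1 (push 7): stack=[7] mem=[0,0,0,0]
After op 2 (dup): stack=[7,7] mem=[0,0,0,0]
After op 3 (swap): stack=[7,7] mem=[0,0,0,0]
After op 4 (STO M3): stack=[7] mem=[0,0,0,7]
After op 5 (STO M1): stack=[empty] mem=[0,7,0,7]
After op 6 (RCL M1): stack=[7] mem=[0,7,0,7]

[7]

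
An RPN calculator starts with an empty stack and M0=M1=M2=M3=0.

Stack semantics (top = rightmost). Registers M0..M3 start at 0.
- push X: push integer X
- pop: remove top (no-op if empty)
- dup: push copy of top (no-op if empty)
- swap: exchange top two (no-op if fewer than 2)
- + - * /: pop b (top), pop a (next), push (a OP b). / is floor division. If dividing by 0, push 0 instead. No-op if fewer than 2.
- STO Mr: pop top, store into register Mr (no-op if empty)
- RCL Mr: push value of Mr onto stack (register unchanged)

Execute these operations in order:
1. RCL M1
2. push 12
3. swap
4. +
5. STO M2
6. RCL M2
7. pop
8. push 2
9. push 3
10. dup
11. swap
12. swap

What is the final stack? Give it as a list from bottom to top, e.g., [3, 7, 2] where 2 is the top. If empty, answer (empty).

After op 1 (RCL M1): stack=[0] mem=[0,0,0,0]
After op 2 (push 12): stack=[0,12] mem=[0,0,0,0]
After op 3 (swap): stack=[12,0] mem=[0,0,0,0]
After op 4 (+): stack=[12] mem=[0,0,0,0]
After op 5 (STO M2): stack=[empty] mem=[0,0,12,0]
After op 6 (RCL M2): stack=[12] mem=[0,0,12,0]
After op 7 (pop): stack=[empty] mem=[0,0,12,0]
After op 8 (push 2): stack=[2] mem=[0,0,12,0]
After op 9 (push 3): stack=[2,3] mem=[0,0,12,0]
After op 10 (dup): stack=[2,3,3] mem=[0,0,12,0]
After op 11 (swap): stack=[2,3,3] mem=[0,0,12,0]
After op 12 (swap): stack=[2,3,3] mem=[0,0,12,0]

Answer: [2, 3, 3]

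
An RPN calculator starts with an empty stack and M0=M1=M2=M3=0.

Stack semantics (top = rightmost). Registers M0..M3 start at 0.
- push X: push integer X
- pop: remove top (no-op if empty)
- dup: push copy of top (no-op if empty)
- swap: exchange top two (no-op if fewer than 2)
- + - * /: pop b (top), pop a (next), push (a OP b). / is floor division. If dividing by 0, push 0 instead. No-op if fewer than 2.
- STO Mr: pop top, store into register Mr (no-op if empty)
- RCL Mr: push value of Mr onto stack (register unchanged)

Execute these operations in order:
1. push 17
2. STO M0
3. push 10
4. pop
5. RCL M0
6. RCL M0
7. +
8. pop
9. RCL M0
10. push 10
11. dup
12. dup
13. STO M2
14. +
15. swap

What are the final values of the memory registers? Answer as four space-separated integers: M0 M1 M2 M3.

After op 1 (push 17): stack=[17] mem=[0,0,0,0]
After op 2 (STO M0): stack=[empty] mem=[17,0,0,0]
After op 3 (push 10): stack=[10] mem=[17,0,0,0]
After op 4 (pop): stack=[empty] mem=[17,0,0,0]
After op 5 (RCL M0): stack=[17] mem=[17,0,0,0]
After op 6 (RCL M0): stack=[17,17] mem=[17,0,0,0]
After op 7 (+): stack=[34] mem=[17,0,0,0]
After op 8 (pop): stack=[empty] mem=[17,0,0,0]
After op 9 (RCL M0): stack=[17] mem=[17,0,0,0]
After op 10 (push 10): stack=[17,10] mem=[17,0,0,0]
After op 11 (dup): stack=[17,10,10] mem=[17,0,0,0]
After op 12 (dup): stack=[17,10,10,10] mem=[17,0,0,0]
After op 13 (STO M2): stack=[17,10,10] mem=[17,0,10,0]
After op 14 (+): stack=[17,20] mem=[17,0,10,0]
After op 15 (swap): stack=[20,17] mem=[17,0,10,0]

Answer: 17 0 10 0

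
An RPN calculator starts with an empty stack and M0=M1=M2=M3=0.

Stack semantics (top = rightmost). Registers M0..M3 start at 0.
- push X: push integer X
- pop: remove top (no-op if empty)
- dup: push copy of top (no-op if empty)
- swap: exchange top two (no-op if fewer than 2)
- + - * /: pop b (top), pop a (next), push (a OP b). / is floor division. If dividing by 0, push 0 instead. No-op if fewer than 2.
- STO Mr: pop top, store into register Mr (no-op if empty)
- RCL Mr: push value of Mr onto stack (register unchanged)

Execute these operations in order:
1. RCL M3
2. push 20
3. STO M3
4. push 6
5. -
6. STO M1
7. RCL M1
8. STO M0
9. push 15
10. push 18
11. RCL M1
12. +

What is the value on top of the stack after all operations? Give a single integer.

Answer: 12

Derivation:
After op 1 (RCL M3): stack=[0] mem=[0,0,0,0]
After op 2 (push 20): stack=[0,20] mem=[0,0,0,0]
After op 3 (STO M3): stack=[0] mem=[0,0,0,20]
After op 4 (push 6): stack=[0,6] mem=[0,0,0,20]
After op 5 (-): stack=[-6] mem=[0,0,0,20]
After op 6 (STO M1): stack=[empty] mem=[0,-6,0,20]
After op 7 (RCL M1): stack=[-6] mem=[0,-6,0,20]
After op 8 (STO M0): stack=[empty] mem=[-6,-6,0,20]
After op 9 (push 15): stack=[15] mem=[-6,-6,0,20]
After op 10 (push 18): stack=[15,18] mem=[-6,-6,0,20]
After op 11 (RCL M1): stack=[15,18,-6] mem=[-6,-6,0,20]
After op 12 (+): stack=[15,12] mem=[-6,-6,0,20]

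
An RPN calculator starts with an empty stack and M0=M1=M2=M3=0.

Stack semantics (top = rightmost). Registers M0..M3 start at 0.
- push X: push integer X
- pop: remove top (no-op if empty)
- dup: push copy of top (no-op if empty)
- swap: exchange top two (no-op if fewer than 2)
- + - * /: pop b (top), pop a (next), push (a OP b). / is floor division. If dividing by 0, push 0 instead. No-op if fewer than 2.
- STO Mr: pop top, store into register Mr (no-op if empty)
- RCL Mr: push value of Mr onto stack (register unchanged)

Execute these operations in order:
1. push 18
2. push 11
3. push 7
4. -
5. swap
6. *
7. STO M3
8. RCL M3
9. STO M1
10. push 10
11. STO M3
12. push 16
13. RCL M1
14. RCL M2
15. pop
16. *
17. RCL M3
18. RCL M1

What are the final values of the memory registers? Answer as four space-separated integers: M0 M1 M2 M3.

After op 1 (push 18): stack=[18] mem=[0,0,0,0]
After op 2 (push 11): stack=[18,11] mem=[0,0,0,0]
After op 3 (push 7): stack=[18,11,7] mem=[0,0,0,0]
After op 4 (-): stack=[18,4] mem=[0,0,0,0]
After op 5 (swap): stack=[4,18] mem=[0,0,0,0]
After op 6 (*): stack=[72] mem=[0,0,0,0]
After op 7 (STO M3): stack=[empty] mem=[0,0,0,72]
After op 8 (RCL M3): stack=[72] mem=[0,0,0,72]
After op 9 (STO M1): stack=[empty] mem=[0,72,0,72]
After op 10 (push 10): stack=[10] mem=[0,72,0,72]
After op 11 (STO M3): stack=[empty] mem=[0,72,0,10]
After op 12 (push 16): stack=[16] mem=[0,72,0,10]
After op 13 (RCL M1): stack=[16,72] mem=[0,72,0,10]
After op 14 (RCL M2): stack=[16,72,0] mem=[0,72,0,10]
After op 15 (pop): stack=[16,72] mem=[0,72,0,10]
After op 16 (*): stack=[1152] mem=[0,72,0,10]
After op 17 (RCL M3): stack=[1152,10] mem=[0,72,0,10]
After op 18 (RCL M1): stack=[1152,10,72] mem=[0,72,0,10]

Answer: 0 72 0 10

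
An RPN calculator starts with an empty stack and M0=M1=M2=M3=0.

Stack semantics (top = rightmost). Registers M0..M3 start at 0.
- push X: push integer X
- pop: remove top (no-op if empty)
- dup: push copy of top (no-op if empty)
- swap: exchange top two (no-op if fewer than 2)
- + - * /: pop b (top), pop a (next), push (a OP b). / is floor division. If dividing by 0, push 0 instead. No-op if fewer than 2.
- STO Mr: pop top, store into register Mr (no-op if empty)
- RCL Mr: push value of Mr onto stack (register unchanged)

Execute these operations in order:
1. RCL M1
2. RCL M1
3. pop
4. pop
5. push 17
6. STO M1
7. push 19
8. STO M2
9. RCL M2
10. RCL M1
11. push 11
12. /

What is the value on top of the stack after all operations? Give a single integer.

Answer: 1

Derivation:
After op 1 (RCL M1): stack=[0] mem=[0,0,0,0]
After op 2 (RCL M1): stack=[0,0] mem=[0,0,0,0]
After op 3 (pop): stack=[0] mem=[0,0,0,0]
After op 4 (pop): stack=[empty] mem=[0,0,0,0]
After op 5 (push 17): stack=[17] mem=[0,0,0,0]
After op 6 (STO M1): stack=[empty] mem=[0,17,0,0]
After op 7 (push 19): stack=[19] mem=[0,17,0,0]
After op 8 (STO M2): stack=[empty] mem=[0,17,19,0]
After op 9 (RCL M2): stack=[19] mem=[0,17,19,0]
After op 10 (RCL M1): stack=[19,17] mem=[0,17,19,0]
After op 11 (push 11): stack=[19,17,11] mem=[0,17,19,0]
After op 12 (/): stack=[19,1] mem=[0,17,19,0]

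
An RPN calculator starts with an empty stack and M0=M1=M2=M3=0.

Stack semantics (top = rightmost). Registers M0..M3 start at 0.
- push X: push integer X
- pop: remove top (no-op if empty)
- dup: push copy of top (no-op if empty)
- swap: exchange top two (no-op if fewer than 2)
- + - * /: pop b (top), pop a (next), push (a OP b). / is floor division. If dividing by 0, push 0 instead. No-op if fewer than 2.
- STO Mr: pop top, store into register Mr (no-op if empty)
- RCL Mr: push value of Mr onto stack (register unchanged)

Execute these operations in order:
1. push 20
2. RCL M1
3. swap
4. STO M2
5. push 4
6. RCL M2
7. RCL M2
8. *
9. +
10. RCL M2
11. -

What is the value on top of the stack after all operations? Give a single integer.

After op 1 (push 20): stack=[20] mem=[0,0,0,0]
After op 2 (RCL M1): stack=[20,0] mem=[0,0,0,0]
After op 3 (swap): stack=[0,20] mem=[0,0,0,0]
After op 4 (STO M2): stack=[0] mem=[0,0,20,0]
After op 5 (push 4): stack=[0,4] mem=[0,0,20,0]
After op 6 (RCL M2): stack=[0,4,20] mem=[0,0,20,0]
After op 7 (RCL M2): stack=[0,4,20,20] mem=[0,0,20,0]
After op 8 (*): stack=[0,4,400] mem=[0,0,20,0]
After op 9 (+): stack=[0,404] mem=[0,0,20,0]
After op 10 (RCL M2): stack=[0,404,20] mem=[0,0,20,0]
After op 11 (-): stack=[0,384] mem=[0,0,20,0]

Answer: 384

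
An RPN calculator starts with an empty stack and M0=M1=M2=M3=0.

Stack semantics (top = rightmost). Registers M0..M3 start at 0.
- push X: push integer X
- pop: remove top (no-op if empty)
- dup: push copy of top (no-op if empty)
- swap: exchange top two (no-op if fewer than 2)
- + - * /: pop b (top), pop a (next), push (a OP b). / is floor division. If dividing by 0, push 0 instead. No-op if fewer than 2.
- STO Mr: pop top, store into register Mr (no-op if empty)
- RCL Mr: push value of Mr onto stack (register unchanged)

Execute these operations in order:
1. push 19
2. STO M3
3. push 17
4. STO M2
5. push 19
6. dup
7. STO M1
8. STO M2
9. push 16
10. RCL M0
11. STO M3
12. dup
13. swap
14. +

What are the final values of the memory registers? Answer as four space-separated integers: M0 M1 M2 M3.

Answer: 0 19 19 0

Derivation:
After op 1 (push 19): stack=[19] mem=[0,0,0,0]
After op 2 (STO M3): stack=[empty] mem=[0,0,0,19]
After op 3 (push 17): stack=[17] mem=[0,0,0,19]
After op 4 (STO M2): stack=[empty] mem=[0,0,17,19]
After op 5 (push 19): stack=[19] mem=[0,0,17,19]
After op 6 (dup): stack=[19,19] mem=[0,0,17,19]
After op 7 (STO M1): stack=[19] mem=[0,19,17,19]
After op 8 (STO M2): stack=[empty] mem=[0,19,19,19]
After op 9 (push 16): stack=[16] mem=[0,19,19,19]
After op 10 (RCL M0): stack=[16,0] mem=[0,19,19,19]
After op 11 (STO M3): stack=[16] mem=[0,19,19,0]
After op 12 (dup): stack=[16,16] mem=[0,19,19,0]
After op 13 (swap): stack=[16,16] mem=[0,19,19,0]
After op 14 (+): stack=[32] mem=[0,19,19,0]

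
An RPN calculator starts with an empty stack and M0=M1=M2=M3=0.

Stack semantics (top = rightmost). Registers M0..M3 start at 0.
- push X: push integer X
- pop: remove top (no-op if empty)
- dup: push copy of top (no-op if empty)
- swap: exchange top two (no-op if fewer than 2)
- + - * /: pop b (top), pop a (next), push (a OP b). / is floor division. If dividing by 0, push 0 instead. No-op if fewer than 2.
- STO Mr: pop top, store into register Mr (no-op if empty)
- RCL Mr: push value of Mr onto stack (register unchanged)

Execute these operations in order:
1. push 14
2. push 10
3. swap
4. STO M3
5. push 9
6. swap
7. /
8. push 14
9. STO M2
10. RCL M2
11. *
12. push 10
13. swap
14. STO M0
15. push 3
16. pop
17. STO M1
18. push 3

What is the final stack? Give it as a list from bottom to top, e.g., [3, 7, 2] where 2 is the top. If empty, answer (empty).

After op 1 (push 14): stack=[14] mem=[0,0,0,0]
After op 2 (push 10): stack=[14,10] mem=[0,0,0,0]
After op 3 (swap): stack=[10,14] mem=[0,0,0,0]
After op 4 (STO M3): stack=[10] mem=[0,0,0,14]
After op 5 (push 9): stack=[10,9] mem=[0,0,0,14]
After op 6 (swap): stack=[9,10] mem=[0,0,0,14]
After op 7 (/): stack=[0] mem=[0,0,0,14]
After op 8 (push 14): stack=[0,14] mem=[0,0,0,14]
After op 9 (STO M2): stack=[0] mem=[0,0,14,14]
After op 10 (RCL M2): stack=[0,14] mem=[0,0,14,14]
After op 11 (*): stack=[0] mem=[0,0,14,14]
After op 12 (push 10): stack=[0,10] mem=[0,0,14,14]
After op 13 (swap): stack=[10,0] mem=[0,0,14,14]
After op 14 (STO M0): stack=[10] mem=[0,0,14,14]
After op 15 (push 3): stack=[10,3] mem=[0,0,14,14]
After op 16 (pop): stack=[10] mem=[0,0,14,14]
After op 17 (STO M1): stack=[empty] mem=[0,10,14,14]
After op 18 (push 3): stack=[3] mem=[0,10,14,14]

Answer: [3]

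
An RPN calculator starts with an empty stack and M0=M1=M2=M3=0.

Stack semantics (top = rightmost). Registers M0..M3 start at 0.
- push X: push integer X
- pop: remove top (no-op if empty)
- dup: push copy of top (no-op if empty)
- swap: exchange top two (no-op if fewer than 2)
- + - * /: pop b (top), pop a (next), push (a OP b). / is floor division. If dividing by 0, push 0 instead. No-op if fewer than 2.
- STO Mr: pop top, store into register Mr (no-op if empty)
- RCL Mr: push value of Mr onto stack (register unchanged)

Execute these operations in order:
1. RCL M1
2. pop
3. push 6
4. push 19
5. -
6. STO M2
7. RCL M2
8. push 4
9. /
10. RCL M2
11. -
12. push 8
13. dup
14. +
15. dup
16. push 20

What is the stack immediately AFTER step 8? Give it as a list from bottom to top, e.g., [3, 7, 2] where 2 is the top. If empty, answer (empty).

After op 1 (RCL M1): stack=[0] mem=[0,0,0,0]
After op 2 (pop): stack=[empty] mem=[0,0,0,0]
After op 3 (push 6): stack=[6] mem=[0,0,0,0]
After op 4 (push 19): stack=[6,19] mem=[0,0,0,0]
After op 5 (-): stack=[-13] mem=[0,0,0,0]
After op 6 (STO M2): stack=[empty] mem=[0,0,-13,0]
After op 7 (RCL M2): stack=[-13] mem=[0,0,-13,0]
After op 8 (push 4): stack=[-13,4] mem=[0,0,-13,0]

[-13, 4]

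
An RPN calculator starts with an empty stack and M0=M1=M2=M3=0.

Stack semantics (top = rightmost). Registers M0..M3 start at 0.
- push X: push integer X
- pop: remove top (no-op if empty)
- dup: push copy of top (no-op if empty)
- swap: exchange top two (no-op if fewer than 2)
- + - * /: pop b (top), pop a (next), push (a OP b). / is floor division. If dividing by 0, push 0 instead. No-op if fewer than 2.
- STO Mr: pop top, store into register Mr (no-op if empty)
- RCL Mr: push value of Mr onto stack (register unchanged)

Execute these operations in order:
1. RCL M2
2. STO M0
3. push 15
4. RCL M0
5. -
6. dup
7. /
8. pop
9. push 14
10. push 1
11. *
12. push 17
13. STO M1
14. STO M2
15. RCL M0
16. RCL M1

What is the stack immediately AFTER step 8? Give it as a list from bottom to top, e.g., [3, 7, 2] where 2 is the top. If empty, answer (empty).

After op 1 (RCL M2): stack=[0] mem=[0,0,0,0]
After op 2 (STO M0): stack=[empty] mem=[0,0,0,0]
After op 3 (push 15): stack=[15] mem=[0,0,0,0]
After op 4 (RCL M0): stack=[15,0] mem=[0,0,0,0]
After op 5 (-): stack=[15] mem=[0,0,0,0]
After op 6 (dup): stack=[15,15] mem=[0,0,0,0]
After op 7 (/): stack=[1] mem=[0,0,0,0]
After op 8 (pop): stack=[empty] mem=[0,0,0,0]

(empty)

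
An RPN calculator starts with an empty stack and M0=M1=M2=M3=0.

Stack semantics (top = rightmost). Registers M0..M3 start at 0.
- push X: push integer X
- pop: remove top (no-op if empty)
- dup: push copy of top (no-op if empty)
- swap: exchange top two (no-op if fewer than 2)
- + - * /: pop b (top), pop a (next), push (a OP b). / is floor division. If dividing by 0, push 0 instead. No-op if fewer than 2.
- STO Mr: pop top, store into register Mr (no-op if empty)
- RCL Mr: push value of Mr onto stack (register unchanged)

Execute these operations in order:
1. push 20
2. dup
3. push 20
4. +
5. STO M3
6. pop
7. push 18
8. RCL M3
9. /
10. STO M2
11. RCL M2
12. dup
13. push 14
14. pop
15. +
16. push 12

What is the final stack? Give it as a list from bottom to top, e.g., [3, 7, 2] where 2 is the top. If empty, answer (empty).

After op 1 (push 20): stack=[20] mem=[0,0,0,0]
After op 2 (dup): stack=[20,20] mem=[0,0,0,0]
After op 3 (push 20): stack=[20,20,20] mem=[0,0,0,0]
After op 4 (+): stack=[20,40] mem=[0,0,0,0]
After op 5 (STO M3): stack=[20] mem=[0,0,0,40]
After op 6 (pop): stack=[empty] mem=[0,0,0,40]
After op 7 (push 18): stack=[18] mem=[0,0,0,40]
After op 8 (RCL M3): stack=[18,40] mem=[0,0,0,40]
After op 9 (/): stack=[0] mem=[0,0,0,40]
After op 10 (STO M2): stack=[empty] mem=[0,0,0,40]
After op 11 (RCL M2): stack=[0] mem=[0,0,0,40]
After op 12 (dup): stack=[0,0] mem=[0,0,0,40]
After op 13 (push 14): stack=[0,0,14] mem=[0,0,0,40]
After op 14 (pop): stack=[0,0] mem=[0,0,0,40]
After op 15 (+): stack=[0] mem=[0,0,0,40]
After op 16 (push 12): stack=[0,12] mem=[0,0,0,40]

Answer: [0, 12]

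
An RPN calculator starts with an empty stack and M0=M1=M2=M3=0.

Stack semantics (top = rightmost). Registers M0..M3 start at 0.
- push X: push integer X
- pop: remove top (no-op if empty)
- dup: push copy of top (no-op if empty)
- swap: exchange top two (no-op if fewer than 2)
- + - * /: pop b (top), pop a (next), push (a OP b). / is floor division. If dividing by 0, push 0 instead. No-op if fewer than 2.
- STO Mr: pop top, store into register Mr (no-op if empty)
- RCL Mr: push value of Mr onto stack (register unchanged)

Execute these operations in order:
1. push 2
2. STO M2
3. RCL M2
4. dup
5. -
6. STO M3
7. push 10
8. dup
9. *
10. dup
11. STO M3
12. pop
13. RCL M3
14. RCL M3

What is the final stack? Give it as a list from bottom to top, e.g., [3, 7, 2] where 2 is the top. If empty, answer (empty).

After op 1 (push 2): stack=[2] mem=[0,0,0,0]
After op 2 (STO M2): stack=[empty] mem=[0,0,2,0]
After op 3 (RCL M2): stack=[2] mem=[0,0,2,0]
After op 4 (dup): stack=[2,2] mem=[0,0,2,0]
After op 5 (-): stack=[0] mem=[0,0,2,0]
After op 6 (STO M3): stack=[empty] mem=[0,0,2,0]
After op 7 (push 10): stack=[10] mem=[0,0,2,0]
After op 8 (dup): stack=[10,10] mem=[0,0,2,0]
After op 9 (*): stack=[100] mem=[0,0,2,0]
After op 10 (dup): stack=[100,100] mem=[0,0,2,0]
After op 11 (STO M3): stack=[100] mem=[0,0,2,100]
After op 12 (pop): stack=[empty] mem=[0,0,2,100]
After op 13 (RCL M3): stack=[100] mem=[0,0,2,100]
After op 14 (RCL M3): stack=[100,100] mem=[0,0,2,100]

Answer: [100, 100]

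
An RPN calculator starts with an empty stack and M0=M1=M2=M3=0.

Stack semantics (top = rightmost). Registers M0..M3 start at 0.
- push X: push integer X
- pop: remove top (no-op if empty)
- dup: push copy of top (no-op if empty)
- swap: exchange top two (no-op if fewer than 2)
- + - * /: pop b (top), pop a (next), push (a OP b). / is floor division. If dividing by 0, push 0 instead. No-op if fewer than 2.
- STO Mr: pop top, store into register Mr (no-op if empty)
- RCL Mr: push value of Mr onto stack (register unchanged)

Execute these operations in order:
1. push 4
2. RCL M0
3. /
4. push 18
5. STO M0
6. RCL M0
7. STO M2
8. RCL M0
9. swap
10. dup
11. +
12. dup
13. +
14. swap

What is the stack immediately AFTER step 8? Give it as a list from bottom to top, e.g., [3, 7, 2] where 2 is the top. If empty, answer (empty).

After op 1 (push 4): stack=[4] mem=[0,0,0,0]
After op 2 (RCL M0): stack=[4,0] mem=[0,0,0,0]
After op 3 (/): stack=[0] mem=[0,0,0,0]
After op 4 (push 18): stack=[0,18] mem=[0,0,0,0]
After op 5 (STO M0): stack=[0] mem=[18,0,0,0]
After op 6 (RCL M0): stack=[0,18] mem=[18,0,0,0]
After op 7 (STO M2): stack=[0] mem=[18,0,18,0]
After op 8 (RCL M0): stack=[0,18] mem=[18,0,18,0]

[0, 18]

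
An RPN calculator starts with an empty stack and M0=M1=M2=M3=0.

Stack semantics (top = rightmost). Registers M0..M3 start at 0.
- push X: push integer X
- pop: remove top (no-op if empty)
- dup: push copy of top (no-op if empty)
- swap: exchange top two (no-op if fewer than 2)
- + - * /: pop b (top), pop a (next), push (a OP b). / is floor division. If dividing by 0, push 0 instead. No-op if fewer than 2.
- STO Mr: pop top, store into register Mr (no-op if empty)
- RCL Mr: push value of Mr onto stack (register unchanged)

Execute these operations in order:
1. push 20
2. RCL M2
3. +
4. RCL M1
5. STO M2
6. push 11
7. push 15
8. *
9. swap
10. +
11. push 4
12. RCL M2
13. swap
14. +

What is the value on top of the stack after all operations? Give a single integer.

Answer: 4

Derivation:
After op 1 (push 20): stack=[20] mem=[0,0,0,0]
After op 2 (RCL M2): stack=[20,0] mem=[0,0,0,0]
After op 3 (+): stack=[20] mem=[0,0,0,0]
After op 4 (RCL M1): stack=[20,0] mem=[0,0,0,0]
After op 5 (STO M2): stack=[20] mem=[0,0,0,0]
After op 6 (push 11): stack=[20,11] mem=[0,0,0,0]
After op 7 (push 15): stack=[20,11,15] mem=[0,0,0,0]
After op 8 (*): stack=[20,165] mem=[0,0,0,0]
After op 9 (swap): stack=[165,20] mem=[0,0,0,0]
After op 10 (+): stack=[185] mem=[0,0,0,0]
After op 11 (push 4): stack=[185,4] mem=[0,0,0,0]
After op 12 (RCL M2): stack=[185,4,0] mem=[0,0,0,0]
After op 13 (swap): stack=[185,0,4] mem=[0,0,0,0]
After op 14 (+): stack=[185,4] mem=[0,0,0,0]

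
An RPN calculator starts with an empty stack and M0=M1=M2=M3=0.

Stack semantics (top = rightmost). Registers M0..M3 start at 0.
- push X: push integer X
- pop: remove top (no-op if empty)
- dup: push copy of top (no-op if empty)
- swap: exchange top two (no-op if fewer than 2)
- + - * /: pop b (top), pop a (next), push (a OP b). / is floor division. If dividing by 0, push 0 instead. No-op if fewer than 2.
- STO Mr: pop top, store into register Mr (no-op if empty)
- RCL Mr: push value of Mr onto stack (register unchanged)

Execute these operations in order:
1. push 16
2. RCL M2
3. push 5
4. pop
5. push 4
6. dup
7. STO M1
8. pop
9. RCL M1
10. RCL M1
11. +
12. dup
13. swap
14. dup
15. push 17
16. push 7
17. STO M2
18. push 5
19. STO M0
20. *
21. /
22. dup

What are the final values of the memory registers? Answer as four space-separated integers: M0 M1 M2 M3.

After op 1 (push 16): stack=[16] mem=[0,0,0,0]
After op 2 (RCL M2): stack=[16,0] mem=[0,0,0,0]
After op 3 (push 5): stack=[16,0,5] mem=[0,0,0,0]
After op 4 (pop): stack=[16,0] mem=[0,0,0,0]
After op 5 (push 4): stack=[16,0,4] mem=[0,0,0,0]
After op 6 (dup): stack=[16,0,4,4] mem=[0,0,0,0]
After op 7 (STO M1): stack=[16,0,4] mem=[0,4,0,0]
After op 8 (pop): stack=[16,0] mem=[0,4,0,0]
After op 9 (RCL M1): stack=[16,0,4] mem=[0,4,0,0]
After op 10 (RCL M1): stack=[16,0,4,4] mem=[0,4,0,0]
After op 11 (+): stack=[16,0,8] mem=[0,4,0,0]
After op 12 (dup): stack=[16,0,8,8] mem=[0,4,0,0]
After op 13 (swap): stack=[16,0,8,8] mem=[0,4,0,0]
After op 14 (dup): stack=[16,0,8,8,8] mem=[0,4,0,0]
After op 15 (push 17): stack=[16,0,8,8,8,17] mem=[0,4,0,0]
After op 16 (push 7): stack=[16,0,8,8,8,17,7] mem=[0,4,0,0]
After op 17 (STO M2): stack=[16,0,8,8,8,17] mem=[0,4,7,0]
After op 18 (push 5): stack=[16,0,8,8,8,17,5] mem=[0,4,7,0]
After op 19 (STO M0): stack=[16,0,8,8,8,17] mem=[5,4,7,0]
After op 20 (*): stack=[16,0,8,8,136] mem=[5,4,7,0]
After op 21 (/): stack=[16,0,8,0] mem=[5,4,7,0]
After op 22 (dup): stack=[16,0,8,0,0] mem=[5,4,7,0]

Answer: 5 4 7 0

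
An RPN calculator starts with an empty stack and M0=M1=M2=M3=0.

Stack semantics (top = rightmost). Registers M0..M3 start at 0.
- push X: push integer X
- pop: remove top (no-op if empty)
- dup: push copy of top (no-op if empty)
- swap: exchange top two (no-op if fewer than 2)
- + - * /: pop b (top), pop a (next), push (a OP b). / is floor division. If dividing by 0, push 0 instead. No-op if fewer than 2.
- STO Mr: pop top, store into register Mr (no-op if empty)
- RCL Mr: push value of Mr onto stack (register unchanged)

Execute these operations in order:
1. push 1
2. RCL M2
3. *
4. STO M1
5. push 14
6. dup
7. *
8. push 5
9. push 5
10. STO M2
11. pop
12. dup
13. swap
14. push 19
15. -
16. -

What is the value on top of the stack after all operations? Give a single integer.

After op 1 (push 1): stack=[1] mem=[0,0,0,0]
After op 2 (RCL M2): stack=[1,0] mem=[0,0,0,0]
After op 3 (*): stack=[0] mem=[0,0,0,0]
After op 4 (STO M1): stack=[empty] mem=[0,0,0,0]
After op 5 (push 14): stack=[14] mem=[0,0,0,0]
After op 6 (dup): stack=[14,14] mem=[0,0,0,0]
After op 7 (*): stack=[196] mem=[0,0,0,0]
After op 8 (push 5): stack=[196,5] mem=[0,0,0,0]
After op 9 (push 5): stack=[196,5,5] mem=[0,0,0,0]
After op 10 (STO M2): stack=[196,5] mem=[0,0,5,0]
After op 11 (pop): stack=[196] mem=[0,0,5,0]
After op 12 (dup): stack=[196,196] mem=[0,0,5,0]
After op 13 (swap): stack=[196,196] mem=[0,0,5,0]
After op 14 (push 19): stack=[196,196,19] mem=[0,0,5,0]
After op 15 (-): stack=[196,177] mem=[0,0,5,0]
After op 16 (-): stack=[19] mem=[0,0,5,0]

Answer: 19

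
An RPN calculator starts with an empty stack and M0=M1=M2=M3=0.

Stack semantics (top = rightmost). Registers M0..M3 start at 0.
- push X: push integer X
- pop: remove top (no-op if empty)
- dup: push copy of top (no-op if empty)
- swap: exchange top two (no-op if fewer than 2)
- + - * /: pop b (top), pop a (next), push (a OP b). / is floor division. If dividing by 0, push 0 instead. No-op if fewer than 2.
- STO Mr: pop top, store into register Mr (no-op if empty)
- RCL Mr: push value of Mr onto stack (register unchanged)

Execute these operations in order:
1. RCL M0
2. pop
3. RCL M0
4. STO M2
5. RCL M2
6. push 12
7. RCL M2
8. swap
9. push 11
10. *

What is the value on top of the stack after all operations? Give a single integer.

Answer: 132

Derivation:
After op 1 (RCL M0): stack=[0] mem=[0,0,0,0]
After op 2 (pop): stack=[empty] mem=[0,0,0,0]
After op 3 (RCL M0): stack=[0] mem=[0,0,0,0]
After op 4 (STO M2): stack=[empty] mem=[0,0,0,0]
After op 5 (RCL M2): stack=[0] mem=[0,0,0,0]
After op 6 (push 12): stack=[0,12] mem=[0,0,0,0]
After op 7 (RCL M2): stack=[0,12,0] mem=[0,0,0,0]
After op 8 (swap): stack=[0,0,12] mem=[0,0,0,0]
After op 9 (push 11): stack=[0,0,12,11] mem=[0,0,0,0]
After op 10 (*): stack=[0,0,132] mem=[0,0,0,0]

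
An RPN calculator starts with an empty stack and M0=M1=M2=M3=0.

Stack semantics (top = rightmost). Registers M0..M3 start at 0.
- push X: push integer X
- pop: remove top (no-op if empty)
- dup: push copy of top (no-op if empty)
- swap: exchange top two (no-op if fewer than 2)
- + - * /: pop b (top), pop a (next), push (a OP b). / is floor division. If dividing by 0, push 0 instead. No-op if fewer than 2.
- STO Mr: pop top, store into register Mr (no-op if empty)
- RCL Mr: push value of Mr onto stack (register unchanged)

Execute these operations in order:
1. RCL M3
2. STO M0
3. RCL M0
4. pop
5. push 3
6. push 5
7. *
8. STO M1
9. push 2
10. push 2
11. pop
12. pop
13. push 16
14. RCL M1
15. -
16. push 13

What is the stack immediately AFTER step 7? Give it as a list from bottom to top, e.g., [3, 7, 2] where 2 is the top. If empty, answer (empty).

After op 1 (RCL M3): stack=[0] mem=[0,0,0,0]
After op 2 (STO M0): stack=[empty] mem=[0,0,0,0]
After op 3 (RCL M0): stack=[0] mem=[0,0,0,0]
After op 4 (pop): stack=[empty] mem=[0,0,0,0]
After op 5 (push 3): stack=[3] mem=[0,0,0,0]
After op 6 (push 5): stack=[3,5] mem=[0,0,0,0]
After op 7 (*): stack=[15] mem=[0,0,0,0]

[15]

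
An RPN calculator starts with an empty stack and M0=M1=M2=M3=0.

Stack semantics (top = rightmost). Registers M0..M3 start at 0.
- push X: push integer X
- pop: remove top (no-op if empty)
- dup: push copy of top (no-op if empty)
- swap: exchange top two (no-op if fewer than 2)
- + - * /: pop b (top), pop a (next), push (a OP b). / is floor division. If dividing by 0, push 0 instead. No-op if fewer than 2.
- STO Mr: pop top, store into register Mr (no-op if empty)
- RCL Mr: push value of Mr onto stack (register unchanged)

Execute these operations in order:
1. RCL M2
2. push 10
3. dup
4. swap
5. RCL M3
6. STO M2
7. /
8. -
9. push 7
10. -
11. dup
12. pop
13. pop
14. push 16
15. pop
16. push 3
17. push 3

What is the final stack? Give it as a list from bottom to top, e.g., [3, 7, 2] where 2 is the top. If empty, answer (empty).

After op 1 (RCL M2): stack=[0] mem=[0,0,0,0]
After op 2 (push 10): stack=[0,10] mem=[0,0,0,0]
After op 3 (dup): stack=[0,10,10] mem=[0,0,0,0]
After op 4 (swap): stack=[0,10,10] mem=[0,0,0,0]
After op 5 (RCL M3): stack=[0,10,10,0] mem=[0,0,0,0]
After op 6 (STO M2): stack=[0,10,10] mem=[0,0,0,0]
After op 7 (/): stack=[0,1] mem=[0,0,0,0]
After op 8 (-): stack=[-1] mem=[0,0,0,0]
After op 9 (push 7): stack=[-1,7] mem=[0,0,0,0]
After op 10 (-): stack=[-8] mem=[0,0,0,0]
After op 11 (dup): stack=[-8,-8] mem=[0,0,0,0]
After op 12 (pop): stack=[-8] mem=[0,0,0,0]
After op 13 (pop): stack=[empty] mem=[0,0,0,0]
After op 14 (push 16): stack=[16] mem=[0,0,0,0]
After op 15 (pop): stack=[empty] mem=[0,0,0,0]
After op 16 (push 3): stack=[3] mem=[0,0,0,0]
After op 17 (push 3): stack=[3,3] mem=[0,0,0,0]

Answer: [3, 3]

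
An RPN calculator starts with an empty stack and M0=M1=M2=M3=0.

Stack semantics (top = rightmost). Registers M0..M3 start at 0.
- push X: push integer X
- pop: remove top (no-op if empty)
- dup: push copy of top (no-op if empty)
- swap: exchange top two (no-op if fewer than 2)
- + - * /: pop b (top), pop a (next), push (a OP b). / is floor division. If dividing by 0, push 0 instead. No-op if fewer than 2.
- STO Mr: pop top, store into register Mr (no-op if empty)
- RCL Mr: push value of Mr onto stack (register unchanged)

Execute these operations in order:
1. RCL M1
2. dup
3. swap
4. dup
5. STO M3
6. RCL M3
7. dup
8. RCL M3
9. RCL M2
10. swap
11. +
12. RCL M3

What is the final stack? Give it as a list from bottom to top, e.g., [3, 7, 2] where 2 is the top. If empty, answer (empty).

Answer: [0, 0, 0, 0, 0, 0]

Derivation:
After op 1 (RCL M1): stack=[0] mem=[0,0,0,0]
After op 2 (dup): stack=[0,0] mem=[0,0,0,0]
After op 3 (swap): stack=[0,0] mem=[0,0,0,0]
After op 4 (dup): stack=[0,0,0] mem=[0,0,0,0]
After op 5 (STO M3): stack=[0,0] mem=[0,0,0,0]
After op 6 (RCL M3): stack=[0,0,0] mem=[0,0,0,0]
After op 7 (dup): stack=[0,0,0,0] mem=[0,0,0,0]
After op 8 (RCL M3): stack=[0,0,0,0,0] mem=[0,0,0,0]
After op 9 (RCL M2): stack=[0,0,0,0,0,0] mem=[0,0,0,0]
After op 10 (swap): stack=[0,0,0,0,0,0] mem=[0,0,0,0]
After op 11 (+): stack=[0,0,0,0,0] mem=[0,0,0,0]
After op 12 (RCL M3): stack=[0,0,0,0,0,0] mem=[0,0,0,0]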